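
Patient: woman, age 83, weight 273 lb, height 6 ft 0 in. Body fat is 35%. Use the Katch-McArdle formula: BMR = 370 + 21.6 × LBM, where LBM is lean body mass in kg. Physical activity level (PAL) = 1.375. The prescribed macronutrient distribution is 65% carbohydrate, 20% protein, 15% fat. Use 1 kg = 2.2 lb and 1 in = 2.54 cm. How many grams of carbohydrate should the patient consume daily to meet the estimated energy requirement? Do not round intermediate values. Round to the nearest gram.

Convert to metric: weight = 273 ÷ 2.2 = 124.0909 kg; height = (6×12 + 0) × 2.54 = 72 × 2.54 = 182.88 cm.
LBM = 124.0909 × (1 − 0.35) = 80.6591 kg. Katch-McArdle: BMR = 370 + 21.6 × 80.6591 = 2112.2364 kcal/day.
TEE = 2112.2364 × 1.375 = 2904.325 kcal/day.
Carbohydrate energy = 65% × 2904.325 = 1887.8113 kcal.
Carbohydrate = 1887.8113 ÷ 4 kcal/g = 471.9528 g.

472 g/day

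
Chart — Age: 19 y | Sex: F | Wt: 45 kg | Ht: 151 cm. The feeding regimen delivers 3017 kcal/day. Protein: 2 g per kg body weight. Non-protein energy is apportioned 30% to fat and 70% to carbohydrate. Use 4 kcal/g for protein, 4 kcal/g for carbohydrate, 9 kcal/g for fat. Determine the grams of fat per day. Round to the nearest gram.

89 g/day

Protein = 2 × 45 = 90 g → 90 × 4 = 360 kcal.
Non-protein calories = 3017 − 360 = 2657 kcal.
Fat: 30% × 2657 = 797.1 kcal; carbohydrate: 1859.9 kcal.
Fat: 797.1 kcal ÷ 9 kcal/g = 88.5667 g.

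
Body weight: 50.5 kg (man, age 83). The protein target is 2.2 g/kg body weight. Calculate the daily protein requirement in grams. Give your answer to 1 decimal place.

111.1 g/day

Protein = 2.2 g/kg × 50.5 kg = 111.1 g/day.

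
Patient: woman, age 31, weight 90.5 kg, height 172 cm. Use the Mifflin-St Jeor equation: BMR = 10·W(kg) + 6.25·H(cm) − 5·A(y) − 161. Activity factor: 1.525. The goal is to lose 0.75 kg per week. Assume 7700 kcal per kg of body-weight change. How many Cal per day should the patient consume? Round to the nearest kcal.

1713 Cal per day

Mifflin-St Jeor (female): BMR = 10(90.5) + 6.25(172) − 5(31) − 161 = 905 + 1075 − 155 − 161 = 1664 kcal/day.
TEE = 1664 × 1.525 = 2537.6 kcal/day.
Required daily deficit = 0.75 × 7700 ÷ 7 = 825 kcal/day.
Target intake = 2537.6 − 825 = 1712.6 kcal/day.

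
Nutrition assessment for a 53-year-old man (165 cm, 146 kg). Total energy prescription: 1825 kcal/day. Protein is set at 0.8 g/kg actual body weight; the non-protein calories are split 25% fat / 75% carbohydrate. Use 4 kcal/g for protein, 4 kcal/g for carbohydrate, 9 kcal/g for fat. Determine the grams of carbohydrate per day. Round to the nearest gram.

Protein = 0.8 × 146 = 116.8 g → 116.8 × 4 = 467.2 kcal.
Non-protein calories = 1825 − 467.2 = 1357.8 kcal.
Fat: 25% × 1357.8 = 339.45 kcal; carbohydrate: 1018.35 kcal.
Carbohydrate: 1018.35 kcal ÷ 4 kcal/g = 254.5875 g.

255 g/day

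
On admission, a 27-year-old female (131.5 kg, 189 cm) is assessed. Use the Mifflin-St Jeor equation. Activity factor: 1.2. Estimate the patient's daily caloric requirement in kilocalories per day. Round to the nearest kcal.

2640 kilocalories per day

Mifflin-St Jeor (female): BMR = 10(131.5) + 6.25(189) − 5(27) − 161 = 1315 + 1181.25 − 135 − 161 = 2200.25 kcal/day.
TEE = BMR × activity factor = 2200.25 × 1.2 = 2640.3 kcal/day.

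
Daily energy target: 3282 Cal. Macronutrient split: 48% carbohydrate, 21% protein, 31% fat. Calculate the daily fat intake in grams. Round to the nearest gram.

113 g/day

Fat energy = 31% × 3282 = 1017.42 kcal.
At 9 kcal/g: 1017.42 ÷ 9 = 113.0467 g.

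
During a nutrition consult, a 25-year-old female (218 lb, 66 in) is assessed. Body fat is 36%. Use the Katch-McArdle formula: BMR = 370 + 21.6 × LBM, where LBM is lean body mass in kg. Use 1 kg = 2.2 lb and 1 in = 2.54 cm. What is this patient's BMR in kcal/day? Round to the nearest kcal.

1740 kcal/day

Convert to metric: weight = 218 ÷ 2.2 = 99.0909 kg; height = 66 × 2.54 = 167.64 cm.
LBM = 99.0909 × (1 − 0.36) = 63.4182 kg. Katch-McArdle: BMR = 370 + 21.6 × 63.4182 = 1739.8327 kcal/day.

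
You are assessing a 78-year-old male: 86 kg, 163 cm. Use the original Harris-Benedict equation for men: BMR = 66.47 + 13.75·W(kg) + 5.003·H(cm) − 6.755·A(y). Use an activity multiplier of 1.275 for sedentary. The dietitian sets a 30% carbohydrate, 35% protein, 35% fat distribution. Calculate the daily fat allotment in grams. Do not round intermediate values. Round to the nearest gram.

Harris-Benedict: BMR = 66.47 + 13.75(86) + 5.003(163) − 6.755(78) = 1537.569 kcal/day.
TEE = 1537.569 × 1.275 = 1960.4005 kcal/day.
Fat energy = 35% × 1960.4005 = 686.1402 kcal.
Fat = 686.1402 ÷ 9 kcal/g = 76.2378 g.

76 g/day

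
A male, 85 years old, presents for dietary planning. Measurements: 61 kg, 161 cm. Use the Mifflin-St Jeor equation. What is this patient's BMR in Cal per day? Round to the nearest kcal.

Mifflin-St Jeor (male): BMR = 10(61) + 6.25(161) − 5(85) + 5 = 610 + 1006.25 − 425 + 5 = 1196.25 kcal/day.

1196 Cal per day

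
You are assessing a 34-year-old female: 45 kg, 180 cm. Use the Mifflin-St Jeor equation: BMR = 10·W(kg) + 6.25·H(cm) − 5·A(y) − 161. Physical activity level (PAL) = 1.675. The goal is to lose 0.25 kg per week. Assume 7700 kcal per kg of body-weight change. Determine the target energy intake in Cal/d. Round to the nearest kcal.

1809 Cal/d

Mifflin-St Jeor (female): BMR = 10(45) + 6.25(180) − 5(34) − 161 = 450 + 1125 − 170 − 161 = 1244 kcal/day.
TEE = 1244 × 1.675 = 2083.7 kcal/day.
Required daily deficit = 0.25 × 7700 ÷ 7 = 275 kcal/day.
Target intake = 2083.7 − 275 = 1808.7 kcal/day.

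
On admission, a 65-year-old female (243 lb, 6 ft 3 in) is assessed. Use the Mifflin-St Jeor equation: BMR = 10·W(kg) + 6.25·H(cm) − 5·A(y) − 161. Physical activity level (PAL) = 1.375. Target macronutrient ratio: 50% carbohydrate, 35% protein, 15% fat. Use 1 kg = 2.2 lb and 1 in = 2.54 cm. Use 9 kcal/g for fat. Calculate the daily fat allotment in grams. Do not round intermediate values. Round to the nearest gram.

41 g/day

Convert to metric: weight = 243 ÷ 2.2 = 110.4545 kg; height = (6×12 + 3) × 2.54 = 75 × 2.54 = 190.5 cm.
Mifflin-St Jeor (female): BMR = 10(110.4545) + 6.25(190.5) − 5(65) − 161 = 1104.5455 + 1190.625 − 325 − 161 = 1809.1705 kcal/day.
TEE = 1809.1705 × 1.375 = 2487.6094 kcal/day.
Fat energy = 15% × 2487.6094 = 373.1414 kcal.
Fat = 373.1414 ÷ 9 kcal/g = 41.4602 g.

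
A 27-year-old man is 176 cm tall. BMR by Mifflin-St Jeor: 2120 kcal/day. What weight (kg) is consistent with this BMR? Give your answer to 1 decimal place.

115.0 kg

2120 = 10·W + 6.25(176) − 5(27) + 5
10·W = 2120 − 970 = 1150, so W = 115 kg.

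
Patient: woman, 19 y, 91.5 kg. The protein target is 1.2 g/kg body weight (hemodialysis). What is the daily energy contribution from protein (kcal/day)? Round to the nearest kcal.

Protein = 1.2 g/kg × 91.5 kg = 109.8 g/day.
Protein energy = 109.8 g × 4 kcal/g = 439.2 kcal/day.

439 kcal/day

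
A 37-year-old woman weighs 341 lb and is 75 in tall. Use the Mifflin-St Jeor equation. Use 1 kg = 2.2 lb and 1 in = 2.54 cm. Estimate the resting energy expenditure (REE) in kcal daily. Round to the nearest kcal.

2395 kcal daily

Convert to metric: weight = 341 ÷ 2.2 = 155 kg; height = 75 × 2.54 = 190.5 cm.
Mifflin-St Jeor (female): BMR = 10(155) + 6.25(190.5) − 5(37) − 161 = 1550 + 1190.625 − 185 − 161 = 2394.625 kcal/day.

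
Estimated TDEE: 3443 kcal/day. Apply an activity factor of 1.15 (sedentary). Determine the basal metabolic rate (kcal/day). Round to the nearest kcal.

BMR = TEE ÷ activity factor = 3443 ÷ 1.15 = 2993.913 kcal/day.

2994 kcal/day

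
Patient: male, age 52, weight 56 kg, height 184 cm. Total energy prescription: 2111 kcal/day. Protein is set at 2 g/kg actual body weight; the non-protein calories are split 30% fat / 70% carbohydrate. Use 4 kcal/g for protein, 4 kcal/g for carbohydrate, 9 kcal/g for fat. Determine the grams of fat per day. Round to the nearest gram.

55 g/day

Protein = 2 × 56 = 112 g → 112 × 4 = 448 kcal.
Non-protein calories = 2111 − 448 = 1663 kcal.
Fat: 30% × 1663 = 498.9 kcal; carbohydrate: 1164.1 kcal.
Fat: 498.9 kcal ÷ 9 kcal/g = 55.4333 g.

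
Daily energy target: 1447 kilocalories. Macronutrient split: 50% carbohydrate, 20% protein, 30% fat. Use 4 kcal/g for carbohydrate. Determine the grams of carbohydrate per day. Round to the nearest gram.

Carbohydrate energy = 50% × 1447 = 723.5 kcal.
At 4 kcal/g: 723.5 ÷ 4 = 180.875 g.

181 g/day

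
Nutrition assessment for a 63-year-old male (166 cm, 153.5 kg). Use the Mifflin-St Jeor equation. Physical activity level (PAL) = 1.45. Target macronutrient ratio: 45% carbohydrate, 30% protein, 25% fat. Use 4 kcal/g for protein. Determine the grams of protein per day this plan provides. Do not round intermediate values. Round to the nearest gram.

Mifflin-St Jeor (male): BMR = 10(153.5) + 6.25(166) − 5(63) + 5 = 1535 + 1037.5 − 315 + 5 = 2262.5 kcal/day.
TEE = 2262.5 × 1.45 = 3280.625 kcal/day.
Protein energy = 30% × 3280.625 = 984.1875 kcal.
Protein = 984.1875 ÷ 4 kcal/g = 246.0469 g.

246 g/day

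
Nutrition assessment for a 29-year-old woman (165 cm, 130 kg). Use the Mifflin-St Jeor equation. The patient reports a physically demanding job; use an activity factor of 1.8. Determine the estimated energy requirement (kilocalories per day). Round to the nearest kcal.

Mifflin-St Jeor (female): BMR = 10(130) + 6.25(165) − 5(29) − 161 = 1300 + 1031.25 − 145 − 161 = 2025.25 kcal/day.
TEE = BMR × activity factor = 2025.25 × 1.8 = 3645.45 kcal/day.

3645 kilocalories per day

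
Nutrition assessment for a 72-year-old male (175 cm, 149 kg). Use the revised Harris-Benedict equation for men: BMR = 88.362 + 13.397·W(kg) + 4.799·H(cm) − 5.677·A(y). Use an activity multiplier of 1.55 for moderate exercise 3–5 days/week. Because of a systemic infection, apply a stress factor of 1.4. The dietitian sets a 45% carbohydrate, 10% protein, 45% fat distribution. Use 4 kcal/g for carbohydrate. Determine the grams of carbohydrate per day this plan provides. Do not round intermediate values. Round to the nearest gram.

Harris-Benedict: BMR = 88.362 + 13.397(149) + 4.799(175) − 5.677(72) = 2515.596 kcal/day.
TEE = 2515.596 × 1.55 = 3899.1738 kcal/day.
With stress factor 1.4: 3899.1738 × 1.4 = 5458.8433 kcal/day.
Carbohydrate energy = 45% × 5458.8433 = 2456.4795 kcal.
Carbohydrate = 2456.4795 ÷ 4 kcal/g = 614.1199 g.

614 g/day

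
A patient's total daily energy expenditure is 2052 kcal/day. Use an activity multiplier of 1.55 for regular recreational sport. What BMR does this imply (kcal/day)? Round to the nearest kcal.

BMR = TEE ÷ activity factor = 2052 ÷ 1.55 = 1323.871 kcal/day.

1324 kcal/day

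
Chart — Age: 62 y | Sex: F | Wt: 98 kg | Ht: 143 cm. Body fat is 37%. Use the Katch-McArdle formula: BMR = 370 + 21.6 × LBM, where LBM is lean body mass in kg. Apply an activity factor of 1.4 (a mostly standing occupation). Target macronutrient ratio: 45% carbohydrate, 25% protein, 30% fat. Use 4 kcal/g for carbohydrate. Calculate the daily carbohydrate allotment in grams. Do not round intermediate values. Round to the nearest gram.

LBM = 98 × (1 − 0.37) = 61.74 kg. Katch-McArdle: BMR = 370 + 21.6 × 61.74 = 1703.584 kcal/day.
TEE = 1703.584 × 1.4 = 2385.0176 kcal/day.
Carbohydrate energy = 45% × 2385.0176 = 1073.2579 kcal.
Carbohydrate = 1073.2579 ÷ 4 kcal/g = 268.3145 g.

268 g/day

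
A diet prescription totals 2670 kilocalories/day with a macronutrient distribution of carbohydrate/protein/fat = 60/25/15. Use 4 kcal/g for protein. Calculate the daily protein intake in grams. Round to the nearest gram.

167 g/day

Protein energy = 25% × 2670 = 667.5 kcal.
At 4 kcal/g: 667.5 ÷ 4 = 166.875 g.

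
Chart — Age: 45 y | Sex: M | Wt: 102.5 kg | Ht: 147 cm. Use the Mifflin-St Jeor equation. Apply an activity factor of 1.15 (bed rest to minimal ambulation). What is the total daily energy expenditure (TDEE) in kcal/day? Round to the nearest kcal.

Mifflin-St Jeor (male): BMR = 10(102.5) + 6.25(147) − 5(45) + 5 = 1025 + 918.75 − 225 + 5 = 1723.75 kcal/day.
TEE = BMR × activity factor = 1723.75 × 1.15 = 1982.3125 kcal/day.

1982 kcal/day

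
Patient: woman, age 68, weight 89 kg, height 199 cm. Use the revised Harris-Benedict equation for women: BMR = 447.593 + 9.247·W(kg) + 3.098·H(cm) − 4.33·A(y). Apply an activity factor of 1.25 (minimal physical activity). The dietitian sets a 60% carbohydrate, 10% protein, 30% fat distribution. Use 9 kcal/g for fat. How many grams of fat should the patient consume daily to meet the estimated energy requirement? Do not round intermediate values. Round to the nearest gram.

Harris-Benedict: BMR = 447.593 + 9.247(89) + 3.098(199) − 4.33(68) = 1592.638 kcal/day.
TEE = 1592.638 × 1.25 = 1990.7975 kcal/day.
Fat energy = 30% × 1990.7975 = 597.2393 kcal.
Fat = 597.2393 ÷ 9 kcal/g = 66.3599 g.

66 g/day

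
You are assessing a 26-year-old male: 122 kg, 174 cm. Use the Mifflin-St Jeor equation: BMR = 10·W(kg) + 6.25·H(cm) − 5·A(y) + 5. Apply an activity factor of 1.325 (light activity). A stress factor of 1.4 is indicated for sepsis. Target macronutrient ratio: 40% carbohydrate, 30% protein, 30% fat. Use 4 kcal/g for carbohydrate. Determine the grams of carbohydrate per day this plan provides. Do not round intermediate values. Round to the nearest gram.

Mifflin-St Jeor (male): BMR = 10(122) + 6.25(174) − 5(26) + 5 = 1220 + 1087.5 − 130 + 5 = 2182.5 kcal/day.
TEE = 2182.5 × 1.325 = 2891.8125 kcal/day.
With stress factor 1.4: 2891.8125 × 1.4 = 4048.5375 kcal/day.
Carbohydrate energy = 40% × 4048.5375 = 1619.415 kcal.
Carbohydrate = 1619.415 ÷ 4 kcal/g = 404.8538 g.

405 g/day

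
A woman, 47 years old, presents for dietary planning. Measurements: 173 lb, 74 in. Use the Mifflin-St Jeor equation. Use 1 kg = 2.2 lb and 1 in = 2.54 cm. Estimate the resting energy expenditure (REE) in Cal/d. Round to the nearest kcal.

Convert to metric: weight = 173 ÷ 2.2 = 78.6364 kg; height = 74 × 2.54 = 187.96 cm.
Mifflin-St Jeor (female): BMR = 10(78.6364) + 6.25(187.96) − 5(47) − 161 = 786.3636 + 1174.75 − 235 − 161 = 1565.1136 kcal/day.

1565 Cal/d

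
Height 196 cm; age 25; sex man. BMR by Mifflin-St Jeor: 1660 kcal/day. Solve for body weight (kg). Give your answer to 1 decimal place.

55.5 kg

1660 = 10·W + 6.25(196) − 5(25) + 5
10·W = 1660 − 1105 = 555, so W = 55.5 kg.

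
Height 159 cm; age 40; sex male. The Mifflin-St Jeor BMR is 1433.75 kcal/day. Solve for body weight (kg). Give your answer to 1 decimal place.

1433.75 = 10·W + 6.25(159) − 5(40) + 5
10·W = 1433.75 − 798.75 = 635, so W = 63.5 kg.

63.5 kg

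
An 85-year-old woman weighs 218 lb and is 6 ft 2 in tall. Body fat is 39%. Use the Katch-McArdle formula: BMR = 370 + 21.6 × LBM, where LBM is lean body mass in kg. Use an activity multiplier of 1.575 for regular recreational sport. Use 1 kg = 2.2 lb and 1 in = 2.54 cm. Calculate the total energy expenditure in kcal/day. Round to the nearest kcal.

Convert to metric: weight = 218 ÷ 2.2 = 99.0909 kg; height = (6×12 + 2) × 2.54 = 74 × 2.54 = 187.96 cm.
LBM = 99.0909 × (1 − 0.39) = 60.4455 kg. Katch-McArdle: BMR = 370 + 21.6 × 60.4455 = 1675.6218 kcal/day.
TEE = BMR × activity factor = 1675.6218 × 1.575 = 2639.1044 kcal/day.

2639 kcal/day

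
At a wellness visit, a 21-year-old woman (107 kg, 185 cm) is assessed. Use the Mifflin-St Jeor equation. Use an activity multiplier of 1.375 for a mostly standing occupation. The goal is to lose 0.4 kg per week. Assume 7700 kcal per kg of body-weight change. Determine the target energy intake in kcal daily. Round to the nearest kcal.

Mifflin-St Jeor (female): BMR = 10(107) + 6.25(185) − 5(21) − 161 = 1070 + 1156.25 − 105 − 161 = 1960.25 kcal/day.
TEE = 1960.25 × 1.375 = 2695.3438 kcal/day.
Required daily deficit = 0.4 × 7700 ÷ 7 = 440 kcal/day.
Target intake = 2695.3438 − 440 = 2255.3438 kcal/day.

2255 kcal daily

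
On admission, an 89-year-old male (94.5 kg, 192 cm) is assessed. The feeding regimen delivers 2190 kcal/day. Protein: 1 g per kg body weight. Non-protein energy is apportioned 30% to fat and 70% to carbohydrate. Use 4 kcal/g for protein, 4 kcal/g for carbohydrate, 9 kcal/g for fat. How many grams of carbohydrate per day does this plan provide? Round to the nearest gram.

Protein = 1 × 94.5 = 94.5 g → 94.5 × 4 = 378 kcal.
Non-protein calories = 2190 − 378 = 1812 kcal.
Fat: 30% × 1812 = 543.6 kcal; carbohydrate: 1268.4 kcal.
Carbohydrate: 1268.4 kcal ÷ 4 kcal/g = 317.1 g.

317 g/day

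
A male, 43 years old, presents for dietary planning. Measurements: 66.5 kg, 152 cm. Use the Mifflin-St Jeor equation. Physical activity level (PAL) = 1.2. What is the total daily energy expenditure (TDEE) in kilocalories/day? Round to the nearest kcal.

Mifflin-St Jeor (male): BMR = 10(66.5) + 6.25(152) − 5(43) + 5 = 665 + 950 − 215 + 5 = 1405 kcal/day.
TEE = BMR × activity factor = 1405 × 1.2 = 1686 kcal/day.

1686 kilocalories/day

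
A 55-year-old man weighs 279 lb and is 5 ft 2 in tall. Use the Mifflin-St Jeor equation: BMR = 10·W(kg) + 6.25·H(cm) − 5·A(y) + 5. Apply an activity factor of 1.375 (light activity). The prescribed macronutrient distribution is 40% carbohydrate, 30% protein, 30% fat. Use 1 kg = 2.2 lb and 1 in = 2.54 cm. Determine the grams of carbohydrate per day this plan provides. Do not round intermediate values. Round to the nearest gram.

Convert to metric: weight = 279 ÷ 2.2 = 126.8182 kg; height = (5×12 + 2) × 2.54 = 62 × 2.54 = 157.48 cm.
Mifflin-St Jeor (male): BMR = 10(126.8182) + 6.25(157.48) − 5(55) + 5 = 1268.1818 + 984.25 − 275 + 5 = 1982.4318 kcal/day.
TEE = 1982.4318 × 1.375 = 2725.8438 kcal/day.
Carbohydrate energy = 40% × 2725.8438 = 1090.3375 kcal.
Carbohydrate = 1090.3375 ÷ 4 kcal/g = 272.5844 g.

273 g/day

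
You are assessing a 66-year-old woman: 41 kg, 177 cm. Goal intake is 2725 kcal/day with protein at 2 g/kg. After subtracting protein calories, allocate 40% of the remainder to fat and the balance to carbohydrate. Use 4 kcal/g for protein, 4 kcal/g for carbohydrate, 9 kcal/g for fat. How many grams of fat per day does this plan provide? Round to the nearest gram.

107 g/day

Protein = 2 × 41 = 82 g → 82 × 4 = 328 kcal.
Non-protein calories = 2725 − 328 = 2397 kcal.
Fat: 40% × 2397 = 958.8 kcal; carbohydrate: 1438.2 kcal.
Fat: 958.8 kcal ÷ 9 kcal/g = 106.5333 g.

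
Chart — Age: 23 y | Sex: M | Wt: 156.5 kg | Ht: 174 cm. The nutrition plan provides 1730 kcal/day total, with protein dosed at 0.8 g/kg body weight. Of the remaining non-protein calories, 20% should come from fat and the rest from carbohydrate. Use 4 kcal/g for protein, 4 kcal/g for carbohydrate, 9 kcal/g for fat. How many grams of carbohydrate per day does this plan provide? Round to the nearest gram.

246 g/day

Protein = 0.8 × 156.5 = 125.2 g → 125.2 × 4 = 500.8 kcal.
Non-protein calories = 1730 − 500.8 = 1229.2 kcal.
Fat: 20% × 1229.2 = 245.84 kcal; carbohydrate: 983.36 kcal.
Carbohydrate: 983.36 kcal ÷ 4 kcal/g = 245.84 g.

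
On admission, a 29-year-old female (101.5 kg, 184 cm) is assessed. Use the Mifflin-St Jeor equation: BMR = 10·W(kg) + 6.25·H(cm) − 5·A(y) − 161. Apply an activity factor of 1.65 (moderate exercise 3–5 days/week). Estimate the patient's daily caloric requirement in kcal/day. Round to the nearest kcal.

3067 kcal/day

Mifflin-St Jeor (female): BMR = 10(101.5) + 6.25(184) − 5(29) − 161 = 1015 + 1150 − 145 − 161 = 1859 kcal/day.
TEE = BMR × activity factor = 1859 × 1.65 = 3067.35 kcal/day.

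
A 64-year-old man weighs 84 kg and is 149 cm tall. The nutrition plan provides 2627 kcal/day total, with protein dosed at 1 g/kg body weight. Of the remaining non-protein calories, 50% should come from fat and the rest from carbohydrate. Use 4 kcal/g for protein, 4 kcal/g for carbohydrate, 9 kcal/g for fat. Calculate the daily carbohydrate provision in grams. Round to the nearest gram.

Protein = 1 × 84 = 84 g → 84 × 4 = 336 kcal.
Non-protein calories = 2627 − 336 = 2291 kcal.
Fat: 50% × 2291 = 1145.5 kcal; carbohydrate: 1145.5 kcal.
Carbohydrate: 1145.5 kcal ÷ 4 kcal/g = 286.375 g.

286 g/day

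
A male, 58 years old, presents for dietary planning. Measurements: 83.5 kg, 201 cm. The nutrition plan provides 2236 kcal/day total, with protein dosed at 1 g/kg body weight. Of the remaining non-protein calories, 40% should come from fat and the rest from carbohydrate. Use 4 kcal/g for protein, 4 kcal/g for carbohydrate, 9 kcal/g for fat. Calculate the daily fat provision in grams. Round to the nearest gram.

85 g/day

Protein = 1 × 83.5 = 83.5 g → 83.5 × 4 = 334 kcal.
Non-protein calories = 2236 − 334 = 1902 kcal.
Fat: 40% × 1902 = 760.8 kcal; carbohydrate: 1141.2 kcal.
Fat: 760.8 kcal ÷ 9 kcal/g = 84.5333 g.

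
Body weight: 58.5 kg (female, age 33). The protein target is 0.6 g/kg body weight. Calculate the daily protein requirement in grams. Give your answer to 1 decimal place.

35.1 g/day

Protein = 0.6 g/kg × 58.5 kg = 35.1 g/day.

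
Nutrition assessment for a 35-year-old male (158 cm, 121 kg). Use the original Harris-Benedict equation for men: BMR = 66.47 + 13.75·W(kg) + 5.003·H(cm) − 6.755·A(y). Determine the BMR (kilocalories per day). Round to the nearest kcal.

Harris-Benedict: BMR = 66.47 + 13.75(121) + 5.003(158) − 6.755(35) = 2284.269 kcal/day.

2284 kilocalories per day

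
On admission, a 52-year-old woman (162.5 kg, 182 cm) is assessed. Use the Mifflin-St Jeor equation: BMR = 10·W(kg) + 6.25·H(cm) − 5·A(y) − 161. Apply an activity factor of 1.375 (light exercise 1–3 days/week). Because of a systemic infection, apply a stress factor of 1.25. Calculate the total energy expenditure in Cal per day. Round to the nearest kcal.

Mifflin-St Jeor (female): BMR = 10(162.5) + 6.25(182) − 5(52) − 161 = 1625 + 1137.5 − 260 − 161 = 2341.5 kcal/day.
TEE = BMR × activity factor = 2341.5 × 1.375 = 3219.5625 kcal/day.
Apply stress factor: 3219.5625 × 1.25 = 4024.4531 kcal/day.

4024 Cal per day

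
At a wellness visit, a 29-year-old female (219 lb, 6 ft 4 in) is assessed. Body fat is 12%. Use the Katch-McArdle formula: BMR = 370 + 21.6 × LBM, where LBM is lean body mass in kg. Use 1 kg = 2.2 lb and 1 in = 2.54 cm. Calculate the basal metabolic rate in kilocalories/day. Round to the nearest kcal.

Convert to metric: weight = 219 ÷ 2.2 = 99.5455 kg; height = (6×12 + 4) × 2.54 = 76 × 2.54 = 193.04 cm.
LBM = 99.5455 × (1 − 0.12) = 87.6 kg. Katch-McArdle: BMR = 370 + 21.6 × 87.6 = 2262.16 kcal/day.

2262 kilocalories/day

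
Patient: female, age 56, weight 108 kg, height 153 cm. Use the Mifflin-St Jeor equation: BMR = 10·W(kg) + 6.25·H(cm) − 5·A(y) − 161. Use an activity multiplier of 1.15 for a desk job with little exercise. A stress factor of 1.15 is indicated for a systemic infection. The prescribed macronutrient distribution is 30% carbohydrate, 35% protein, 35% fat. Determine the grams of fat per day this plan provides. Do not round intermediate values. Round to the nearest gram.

Mifflin-St Jeor (female): BMR = 10(108) + 6.25(153) − 5(56) − 161 = 1080 + 956.25 − 280 − 161 = 1595.25 kcal/day.
TEE = 1595.25 × 1.15 = 1834.5375 kcal/day.
With stress factor 1.15: 1834.5375 × 1.15 = 2109.7181 kcal/day.
Fat energy = 35% × 2109.7181 = 738.4013 kcal.
Fat = 738.4013 ÷ 9 kcal/g = 82.0446 g.

82 g/day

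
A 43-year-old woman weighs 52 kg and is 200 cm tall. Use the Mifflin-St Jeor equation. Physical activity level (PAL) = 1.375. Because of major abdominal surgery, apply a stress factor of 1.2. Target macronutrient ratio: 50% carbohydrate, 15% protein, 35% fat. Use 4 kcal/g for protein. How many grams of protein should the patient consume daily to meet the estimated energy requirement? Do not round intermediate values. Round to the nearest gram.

Mifflin-St Jeor (female): BMR = 10(52) + 6.25(200) − 5(43) − 161 = 520 + 1250 − 215 − 161 = 1394 kcal/day.
TEE = 1394 × 1.375 = 1916.75 kcal/day.
With stress factor 1.2: 1916.75 × 1.2 = 2300.1 kcal/day.
Protein energy = 15% × 2300.1 = 345.015 kcal.
Protein = 345.015 ÷ 4 kcal/g = 86.2538 g.

86 g/day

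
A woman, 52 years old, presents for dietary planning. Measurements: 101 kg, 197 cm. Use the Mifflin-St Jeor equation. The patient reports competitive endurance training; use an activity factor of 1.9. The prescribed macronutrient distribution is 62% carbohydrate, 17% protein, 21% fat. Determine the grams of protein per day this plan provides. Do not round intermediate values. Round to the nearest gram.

147 g/day

Mifflin-St Jeor (female): BMR = 10(101) + 6.25(197) − 5(52) − 161 = 1010 + 1231.25 − 260 − 161 = 1820.25 kcal/day.
TEE = 1820.25 × 1.9 = 3458.475 kcal/day.
Protein energy = 17% × 3458.475 = 587.9408 kcal.
Protein = 587.9408 ÷ 4 kcal/g = 146.9852 g.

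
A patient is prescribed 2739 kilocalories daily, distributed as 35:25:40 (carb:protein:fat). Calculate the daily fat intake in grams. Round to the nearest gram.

Fat energy = 40% × 2739 = 1095.6 kcal.
At 9 kcal/g: 1095.6 ÷ 9 = 121.7333 g.

122 g/day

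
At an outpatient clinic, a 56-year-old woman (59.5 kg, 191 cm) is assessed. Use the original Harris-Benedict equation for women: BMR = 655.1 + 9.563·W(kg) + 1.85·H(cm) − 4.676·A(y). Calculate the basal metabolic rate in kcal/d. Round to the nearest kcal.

1316 kcal/d

Harris-Benedict: BMR = 655.1 + 9.563(59.5) + 1.85(191) − 4.676(56) = 1315.5925 kcal/day.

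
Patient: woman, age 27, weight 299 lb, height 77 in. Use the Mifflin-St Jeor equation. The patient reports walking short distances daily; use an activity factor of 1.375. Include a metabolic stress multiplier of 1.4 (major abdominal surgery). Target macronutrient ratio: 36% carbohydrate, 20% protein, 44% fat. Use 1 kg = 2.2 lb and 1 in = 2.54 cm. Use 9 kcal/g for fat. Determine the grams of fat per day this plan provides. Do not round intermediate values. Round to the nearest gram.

Convert to metric: weight = 299 ÷ 2.2 = 135.9091 kg; height = 77 × 2.54 = 195.58 cm.
Mifflin-St Jeor (female): BMR = 10(135.9091) + 6.25(195.58) − 5(27) − 161 = 1359.0909 + 1222.375 − 135 − 161 = 2285.4659 kcal/day.
TEE = 2285.4659 × 1.375 = 3142.5156 kcal/day.
With stress factor 1.4: 3142.5156 × 1.4 = 4399.5219 kcal/day.
Fat energy = 44% × 4399.5219 = 1935.7896 kcal.
Fat = 1935.7896 ÷ 9 kcal/g = 215.0877 g.

215 g/day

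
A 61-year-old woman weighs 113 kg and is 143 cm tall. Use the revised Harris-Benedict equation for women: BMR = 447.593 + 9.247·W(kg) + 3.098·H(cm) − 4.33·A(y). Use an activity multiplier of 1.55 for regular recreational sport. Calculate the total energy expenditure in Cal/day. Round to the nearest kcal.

Harris-Benedict: BMR = 447.593 + 9.247(113) + 3.098(143) − 4.33(61) = 1671.388 kcal/day.
TEE = BMR × activity factor = 1671.388 × 1.55 = 2590.6514 kcal/day.

2591 Cal/day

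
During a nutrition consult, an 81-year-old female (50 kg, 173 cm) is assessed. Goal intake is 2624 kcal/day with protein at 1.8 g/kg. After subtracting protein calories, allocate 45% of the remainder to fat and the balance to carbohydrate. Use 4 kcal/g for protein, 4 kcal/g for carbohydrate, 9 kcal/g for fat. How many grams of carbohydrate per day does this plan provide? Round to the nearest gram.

Protein = 1.8 × 50 = 90 g → 90 × 4 = 360 kcal.
Non-protein calories = 2624 − 360 = 2264 kcal.
Fat: 45% × 2264 = 1018.8 kcal; carbohydrate: 1245.2 kcal.
Carbohydrate: 1245.2 kcal ÷ 4 kcal/g = 311.3 g.

311 g/day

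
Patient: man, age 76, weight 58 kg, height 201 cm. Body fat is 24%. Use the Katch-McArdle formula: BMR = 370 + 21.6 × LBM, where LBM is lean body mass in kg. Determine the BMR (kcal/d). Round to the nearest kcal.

LBM = 58 × (1 − 0.24) = 44.08 kg. Katch-McArdle: BMR = 370 + 21.6 × 44.08 = 1322.128 kcal/day.

1322 kcal/d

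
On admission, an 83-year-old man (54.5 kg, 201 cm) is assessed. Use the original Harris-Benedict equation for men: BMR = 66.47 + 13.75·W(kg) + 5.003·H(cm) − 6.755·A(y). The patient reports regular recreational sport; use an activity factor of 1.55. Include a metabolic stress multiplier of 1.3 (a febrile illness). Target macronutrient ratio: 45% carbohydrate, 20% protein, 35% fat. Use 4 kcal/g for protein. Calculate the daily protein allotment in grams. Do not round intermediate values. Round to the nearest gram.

Harris-Benedict: BMR = 66.47 + 13.75(54.5) + 5.003(201) − 6.755(83) = 1260.783 kcal/day.
TEE = 1260.783 × 1.55 = 1954.2137 kcal/day.
With stress factor 1.3: 1954.2137 × 1.3 = 2540.4777 kcal/day.
Protein energy = 20% × 2540.4777 = 508.0955 kcal.
Protein = 508.0955 ÷ 4 kcal/g = 127.0239 g.

127 g/day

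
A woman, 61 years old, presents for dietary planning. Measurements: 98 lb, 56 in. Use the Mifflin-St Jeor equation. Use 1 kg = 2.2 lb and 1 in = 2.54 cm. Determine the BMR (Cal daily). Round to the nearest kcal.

868 Cal daily

Convert to metric: weight = 98 ÷ 2.2 = 44.5455 kg; height = 56 × 2.54 = 142.24 cm.
Mifflin-St Jeor (female): BMR = 10(44.5455) + 6.25(142.24) − 5(61) − 161 = 445.4545 + 889 − 305 − 161 = 868.4545 kcal/day.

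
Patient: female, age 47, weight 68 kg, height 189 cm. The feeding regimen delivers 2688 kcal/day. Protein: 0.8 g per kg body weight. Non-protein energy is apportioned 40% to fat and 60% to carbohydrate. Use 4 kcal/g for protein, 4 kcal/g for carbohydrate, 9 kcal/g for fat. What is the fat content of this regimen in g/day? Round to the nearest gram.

Protein = 0.8 × 68 = 54.4 g → 54.4 × 4 = 217.6 kcal.
Non-protein calories = 2688 − 217.6 = 2470.4 kcal.
Fat: 40% × 2470.4 = 988.16 kcal; carbohydrate: 1482.24 kcal.
Fat: 988.16 kcal ÷ 9 kcal/g = 109.7956 g.

110 g/day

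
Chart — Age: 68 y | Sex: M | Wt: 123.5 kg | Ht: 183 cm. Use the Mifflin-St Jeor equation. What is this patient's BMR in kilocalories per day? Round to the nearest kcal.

Mifflin-St Jeor (male): BMR = 10(123.5) + 6.25(183) − 5(68) + 5 = 1235 + 1143.75 − 340 + 5 = 2043.75 kcal/day.

2044 kilocalories per day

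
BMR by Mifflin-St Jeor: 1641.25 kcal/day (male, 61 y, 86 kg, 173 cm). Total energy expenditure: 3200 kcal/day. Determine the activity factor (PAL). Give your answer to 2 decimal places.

Activity factor = TEE ÷ BMR = 3200 ÷ 1641.25 = 1.95.

1.95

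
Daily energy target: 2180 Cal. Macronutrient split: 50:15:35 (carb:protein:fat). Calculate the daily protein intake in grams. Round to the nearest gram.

82 g/day

Protein energy = 15% × 2180 = 327 kcal.
At 4 kcal/g: 327 ÷ 4 = 81.75 g.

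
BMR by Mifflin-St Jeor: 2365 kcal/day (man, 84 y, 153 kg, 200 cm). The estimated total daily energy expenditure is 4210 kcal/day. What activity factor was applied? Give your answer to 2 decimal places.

1.78

Activity factor = TEE ÷ BMR = 4210 ÷ 2365 = 1.78.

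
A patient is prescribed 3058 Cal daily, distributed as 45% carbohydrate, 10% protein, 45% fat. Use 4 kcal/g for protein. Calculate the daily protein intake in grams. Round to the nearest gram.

Protein energy = 10% × 3058 = 305.8 kcal.
At 4 kcal/g: 305.8 ÷ 4 = 76.45 g.

76 g/day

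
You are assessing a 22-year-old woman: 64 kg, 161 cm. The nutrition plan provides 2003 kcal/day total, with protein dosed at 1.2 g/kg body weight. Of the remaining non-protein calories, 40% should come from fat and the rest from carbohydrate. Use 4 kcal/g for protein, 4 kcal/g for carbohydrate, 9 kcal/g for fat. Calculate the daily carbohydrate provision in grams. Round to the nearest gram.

Protein = 1.2 × 64 = 76.8 g → 76.8 × 4 = 307.2 kcal.
Non-protein calories = 2003 − 307.2 = 1695.8 kcal.
Fat: 40% × 1695.8 = 678.32 kcal; carbohydrate: 1017.48 kcal.
Carbohydrate: 1017.48 kcal ÷ 4 kcal/g = 254.37 g.

254 g/day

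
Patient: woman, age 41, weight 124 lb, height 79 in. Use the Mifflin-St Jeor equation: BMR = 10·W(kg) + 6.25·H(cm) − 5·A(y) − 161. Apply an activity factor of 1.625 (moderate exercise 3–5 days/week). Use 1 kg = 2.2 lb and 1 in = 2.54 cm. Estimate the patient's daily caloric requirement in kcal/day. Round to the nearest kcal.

2359 kcal/day

Convert to metric: weight = 124 ÷ 2.2 = 56.3636 kg; height = 79 × 2.54 = 200.66 cm.
Mifflin-St Jeor (female): BMR = 10(56.3636) + 6.25(200.66) − 5(41) − 161 = 563.6364 + 1254.125 − 205 − 161 = 1451.7614 kcal/day.
TEE = BMR × activity factor = 1451.7614 × 1.625 = 2359.1122 kcal/day.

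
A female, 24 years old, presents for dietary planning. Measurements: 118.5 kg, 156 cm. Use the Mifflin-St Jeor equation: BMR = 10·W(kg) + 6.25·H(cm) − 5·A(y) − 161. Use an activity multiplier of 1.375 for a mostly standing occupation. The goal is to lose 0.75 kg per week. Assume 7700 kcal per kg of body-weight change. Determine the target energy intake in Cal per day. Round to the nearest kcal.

1759 Cal per day

Mifflin-St Jeor (female): BMR = 10(118.5) + 6.25(156) − 5(24) − 161 = 1185 + 975 − 120 − 161 = 1879 kcal/day.
TEE = 1879 × 1.375 = 2583.625 kcal/day.
Required daily deficit = 0.75 × 7700 ÷ 7 = 825 kcal/day.
Target intake = 2583.625 − 825 = 1758.625 kcal/day.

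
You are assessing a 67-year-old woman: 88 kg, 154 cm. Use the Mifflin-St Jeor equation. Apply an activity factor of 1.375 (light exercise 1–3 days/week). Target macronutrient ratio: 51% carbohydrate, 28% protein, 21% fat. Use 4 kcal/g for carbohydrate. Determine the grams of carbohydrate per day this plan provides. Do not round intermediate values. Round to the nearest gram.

Mifflin-St Jeor (female): BMR = 10(88) + 6.25(154) − 5(67) − 161 = 880 + 962.5 − 335 − 161 = 1346.5 kcal/day.
TEE = 1346.5 × 1.375 = 1851.4375 kcal/day.
Carbohydrate energy = 51% × 1851.4375 = 944.2331 kcal.
Carbohydrate = 944.2331 ÷ 4 kcal/g = 236.0583 g.

236 g/day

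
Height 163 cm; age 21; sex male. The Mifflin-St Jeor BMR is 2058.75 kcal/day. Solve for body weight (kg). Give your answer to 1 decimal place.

114.0 kg

2058.75 = 10·W + 6.25(163) − 5(21) + 5
10·W = 2058.75 − 918.75 = 1140, so W = 114 kg.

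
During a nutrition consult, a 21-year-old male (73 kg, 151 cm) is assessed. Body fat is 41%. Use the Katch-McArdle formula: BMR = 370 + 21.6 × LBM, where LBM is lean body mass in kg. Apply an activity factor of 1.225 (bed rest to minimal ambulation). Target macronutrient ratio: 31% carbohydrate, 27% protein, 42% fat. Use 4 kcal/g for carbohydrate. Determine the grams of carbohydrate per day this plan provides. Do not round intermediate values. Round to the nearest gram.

LBM = 73 × (1 − 0.41) = 43.07 kg. Katch-McArdle: BMR = 370 + 21.6 × 43.07 = 1300.312 kcal/day.
TEE = 1300.312 × 1.225 = 1592.8822 kcal/day.
Carbohydrate energy = 31% × 1592.8822 = 493.7935 kcal.
Carbohydrate = 493.7935 ÷ 4 kcal/g = 123.4484 g.

123 g/day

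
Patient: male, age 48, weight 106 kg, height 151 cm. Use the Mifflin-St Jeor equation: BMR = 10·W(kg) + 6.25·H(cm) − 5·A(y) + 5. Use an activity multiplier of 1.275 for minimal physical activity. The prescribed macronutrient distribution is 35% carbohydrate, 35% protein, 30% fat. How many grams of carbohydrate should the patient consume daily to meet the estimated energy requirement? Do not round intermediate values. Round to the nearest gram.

Mifflin-St Jeor (male): BMR = 10(106) + 6.25(151) − 5(48) + 5 = 1060 + 943.75 − 240 + 5 = 1768.75 kcal/day.
TEE = 1768.75 × 1.275 = 2255.1563 kcal/day.
Carbohydrate energy = 35% × 2255.1563 = 789.3047 kcal.
Carbohydrate = 789.3047 ÷ 4 kcal/g = 197.3262 g.

197 g/day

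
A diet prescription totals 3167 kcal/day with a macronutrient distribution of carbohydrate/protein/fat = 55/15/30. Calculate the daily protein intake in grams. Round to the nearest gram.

119 g/day

Protein energy = 15% × 3167 = 475.05 kcal.
At 4 kcal/g: 475.05 ÷ 4 = 118.7625 g.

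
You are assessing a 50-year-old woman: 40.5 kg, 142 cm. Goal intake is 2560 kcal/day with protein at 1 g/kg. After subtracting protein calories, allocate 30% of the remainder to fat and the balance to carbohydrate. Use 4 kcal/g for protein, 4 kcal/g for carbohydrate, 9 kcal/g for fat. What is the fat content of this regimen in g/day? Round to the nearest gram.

Protein = 1 × 40.5 = 40.5 g → 40.5 × 4 = 162 kcal.
Non-protein calories = 2560 − 162 = 2398 kcal.
Fat: 30% × 2398 = 719.4 kcal; carbohydrate: 1678.6 kcal.
Fat: 719.4 kcal ÷ 9 kcal/g = 79.9333 g.

80 g/day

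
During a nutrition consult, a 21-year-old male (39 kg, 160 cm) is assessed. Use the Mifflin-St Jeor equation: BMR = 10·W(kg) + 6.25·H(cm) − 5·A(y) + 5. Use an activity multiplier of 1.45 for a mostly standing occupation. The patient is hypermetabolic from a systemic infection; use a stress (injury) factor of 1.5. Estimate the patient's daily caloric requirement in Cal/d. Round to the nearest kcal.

Mifflin-St Jeor (male): BMR = 10(39) + 6.25(160) − 5(21) + 5 = 390 + 1000 − 105 + 5 = 1290 kcal/day.
TEE = BMR × activity factor = 1290 × 1.45 = 1870.5 kcal/day.
Apply stress factor: 1870.5 × 1.5 = 2805.75 kcal/day.

2806 Cal/d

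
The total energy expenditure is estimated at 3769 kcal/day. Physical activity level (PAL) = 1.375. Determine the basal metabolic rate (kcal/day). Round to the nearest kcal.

BMR = TEE ÷ activity factor = 3769 ÷ 1.375 = 2741.0909 kcal/day.

2741 kcal/day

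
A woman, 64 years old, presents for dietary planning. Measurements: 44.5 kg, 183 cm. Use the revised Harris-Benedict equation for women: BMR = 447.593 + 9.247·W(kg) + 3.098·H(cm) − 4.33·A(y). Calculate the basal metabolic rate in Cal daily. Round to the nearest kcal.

1149 Cal daily

Harris-Benedict: BMR = 447.593 + 9.247(44.5) + 3.098(183) − 4.33(64) = 1148.8985 kcal/day.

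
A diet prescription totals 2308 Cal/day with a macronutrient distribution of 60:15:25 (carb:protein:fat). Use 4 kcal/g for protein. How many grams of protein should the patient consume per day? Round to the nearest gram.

87 g/day

Protein energy = 15% × 2308 = 346.2 kcal.
At 4 kcal/g: 346.2 ÷ 4 = 86.55 g.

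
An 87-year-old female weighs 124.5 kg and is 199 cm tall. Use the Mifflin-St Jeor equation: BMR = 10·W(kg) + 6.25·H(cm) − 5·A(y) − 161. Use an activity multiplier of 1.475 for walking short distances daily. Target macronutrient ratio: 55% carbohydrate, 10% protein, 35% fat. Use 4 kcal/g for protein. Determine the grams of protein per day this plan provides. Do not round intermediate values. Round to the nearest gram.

70 g/day

Mifflin-St Jeor (female): BMR = 10(124.5) + 6.25(199) − 5(87) − 161 = 1245 + 1243.75 − 435 − 161 = 1892.75 kcal/day.
TEE = 1892.75 × 1.475 = 2791.8063 kcal/day.
Protein energy = 10% × 2791.8063 = 279.1806 kcal.
Protein = 279.1806 ÷ 4 kcal/g = 69.7952 g.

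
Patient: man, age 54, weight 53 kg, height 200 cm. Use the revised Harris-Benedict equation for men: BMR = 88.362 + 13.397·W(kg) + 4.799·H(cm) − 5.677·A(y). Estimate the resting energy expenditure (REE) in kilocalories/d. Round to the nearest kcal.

1452 kilocalories/d

Harris-Benedict: BMR = 88.362 + 13.397(53) + 4.799(200) − 5.677(54) = 1451.645 kcal/day.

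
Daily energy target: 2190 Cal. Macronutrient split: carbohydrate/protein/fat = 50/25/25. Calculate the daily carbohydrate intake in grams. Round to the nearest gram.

274 g/day

Carbohydrate energy = 50% × 2190 = 1095 kcal.
At 4 kcal/g: 1095 ÷ 4 = 273.75 g.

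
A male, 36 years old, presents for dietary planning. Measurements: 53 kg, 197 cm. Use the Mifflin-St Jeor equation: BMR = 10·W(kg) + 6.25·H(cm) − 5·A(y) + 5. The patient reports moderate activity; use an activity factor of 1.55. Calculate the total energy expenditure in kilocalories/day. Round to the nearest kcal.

Mifflin-St Jeor (male): BMR = 10(53) + 6.25(197) − 5(36) + 5 = 530 + 1231.25 − 180 + 5 = 1586.25 kcal/day.
TEE = BMR × activity factor = 1586.25 × 1.55 = 2458.6875 kcal/day.

2459 kilocalories/day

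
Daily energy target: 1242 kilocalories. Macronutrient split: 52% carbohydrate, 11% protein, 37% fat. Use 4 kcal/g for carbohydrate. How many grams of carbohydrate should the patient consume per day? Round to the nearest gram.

Carbohydrate energy = 52% × 1242 = 645.84 kcal.
At 4 kcal/g: 645.84 ÷ 4 = 161.46 g.

161 g/day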